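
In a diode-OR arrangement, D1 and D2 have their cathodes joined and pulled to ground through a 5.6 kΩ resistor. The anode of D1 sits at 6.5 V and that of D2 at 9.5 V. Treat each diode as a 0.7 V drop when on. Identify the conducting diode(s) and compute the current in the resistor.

Assume both conduct. Then node N would need to be at both 6.5−0.7 = 5.8 V and 9.5−0.7 = 8.8 V, which is impossible.
Assume only D2 conducts: V_N = 9.5 − 0.7 = 8.8 V, so I_R = 8.8/5.6 = 1.57 mA.
Check D1: its anode-to-cathode voltage is 6.5 − 8.8 = -2.3 V < 0.7 V, so it is off. The assumption is consistent.

Only D2 conducts; I_R ≈ 1.6 mA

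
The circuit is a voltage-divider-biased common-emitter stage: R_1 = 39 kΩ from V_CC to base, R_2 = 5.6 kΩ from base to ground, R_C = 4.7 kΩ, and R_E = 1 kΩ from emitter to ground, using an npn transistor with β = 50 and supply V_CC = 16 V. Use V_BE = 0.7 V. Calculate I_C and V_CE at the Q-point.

Thevenize the base divider: V_Th = V_CC·R_2/(R_1+R_2) = 16×5.6/44.6 = 2.01 V, R_Th = R_1‖R_2 = 4.9 kΩ.
Base-emitter loop: V_Th = I_B·R_Th + V_BE + (β+1)I_B·R_E, so I_B = (2.01 − 0.7) / (4.9 + 51×1) = 0.0234 mA.
I_C = β·I_B = 50×0.0234 = 1.17 mA, and I_E = (β+1)I_B = 1.19 mA.
V_CE = V_CC − I_C·R_C − I_E·R_E = 16 − 1.17×4.7 − 1.19×1 = 9.3 V.
V_CE = 9.3 V > 0.2 V confirms active-region operation.

I_C ≈ 1.2 mA, V_CE ≈ 9.3 V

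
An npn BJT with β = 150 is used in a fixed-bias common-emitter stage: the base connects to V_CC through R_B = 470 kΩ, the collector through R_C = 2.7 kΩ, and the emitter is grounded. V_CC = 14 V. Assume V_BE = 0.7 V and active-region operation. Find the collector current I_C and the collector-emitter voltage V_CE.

I_C ≈ 4.2 mA, V_CE ≈ 2.5 V

Base loop: V_CC = I_B·R_B + V_BE, so I_B = (14 − 0.7)/470 kΩ = 0.0283 mA.
In the active region I_C = β·I_B = 150 × 0.0283 = 4.24 mA.
Collector loop: V_CE = V_CC − I_C·R_C = 14 − 4.24×2.7 = 2.54 V.
Since V_CE = 2.54 V > V_CE(sat) ≈ 0.2 V, the transistor is in the active region as assumed.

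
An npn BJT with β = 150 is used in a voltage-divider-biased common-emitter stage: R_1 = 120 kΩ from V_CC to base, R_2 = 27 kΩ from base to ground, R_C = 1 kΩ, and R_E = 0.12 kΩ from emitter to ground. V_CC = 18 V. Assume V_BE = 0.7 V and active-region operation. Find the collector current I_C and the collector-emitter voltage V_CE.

I_C ≈ 9.7 mA, V_CE ≈ 7.1 V

Thevenize the base divider: V_Th = V_CC·R_2/(R_1+R_2) = 18×27/147 = 3.31 V, R_Th = R_1‖R_2 = 22 kΩ.
Base-emitter loop: V_Th = I_B·R_Th + V_BE + (β+1)I_B·R_E, so I_B = (3.31 − 0.7) / (22 + 151×0.12) = 0.0649 mA.
I_C = β·I_B = 150×0.0649 = 9.73 mA, and I_E = (β+1)I_B = 9.8 mA.
V_CE = V_CC − I_C·R_C − I_E·R_E = 18 − 9.73×1 − 9.8×0.12 = 7.09 V.
V_CE = 7.09 V > 0.2 V confirms active-region operation.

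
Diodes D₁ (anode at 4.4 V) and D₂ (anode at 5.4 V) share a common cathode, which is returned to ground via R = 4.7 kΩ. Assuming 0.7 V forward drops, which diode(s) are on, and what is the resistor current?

Assume both conduct. Then node N would need to be at both 4.4−0.7 = 3.7 V and 5.4−0.7 = 4.7 V, which is impossible.
Assume only D₂ conducts: V_N = 5.4 − 0.7 = 4.7 V, so I_R = 4.7/4.7 = 1 mA.
Check D₁: its anode-to-cathode voltage is 4.4 − 4.7 = -0.3 V < 0.7 V, so it is off. The assumption is consistent.

Only D₂ conducts; I_R ≈ 1 mA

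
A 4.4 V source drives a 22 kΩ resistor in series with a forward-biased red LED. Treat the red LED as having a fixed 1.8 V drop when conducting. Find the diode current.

I ≈ 0.12 mA

KVL around the loop: 4.4 = V_D + I·R = 1.8 + I × 22 kΩ.
So I = (4.4 − 1.8) / 22 kΩ = 2.6 / 22 = 0.118 mA.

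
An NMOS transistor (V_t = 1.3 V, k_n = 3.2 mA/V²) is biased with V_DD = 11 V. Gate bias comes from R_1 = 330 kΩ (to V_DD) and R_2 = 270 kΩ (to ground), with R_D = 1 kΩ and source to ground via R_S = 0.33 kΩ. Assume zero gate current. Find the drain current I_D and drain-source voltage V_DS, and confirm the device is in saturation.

V_G = V_DD·R_2/(R_1+R_2) = 11×270/600 = 4.95 V.
Assume saturation: I_D = (k_n/2)(V_GS − V_t)² with V_GS = V_G − I_D·R_S = 4.95 − 0.33·I_D.
Substituting gives 0.174·I_D² − 4.85·I_D + 21.3 = 0, with roots I_D = 5.46 or 22.4 mA.
The root I_D = 22.4 mA gives V_GS = -2.44 V ≤ V_t, so take I_D = 5.46 mA.
Then V_GS = 3.15 V and V_DS = V_DD − I_D(R_D+R_S) = 11 − 5.46×1.33 = 3.74 V.
Saturation requires V_DS ≥ V_GS − V_t = 1.85 V; 3.74 ≥ 1.85 ✓.

I_D ≈ 5.5 mA, V_DS ≈ 3.7 V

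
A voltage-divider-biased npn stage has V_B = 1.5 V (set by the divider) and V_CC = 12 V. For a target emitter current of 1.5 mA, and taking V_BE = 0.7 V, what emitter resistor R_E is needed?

V_E = V_B − V_BE = 1.5 − 0.7 = 0.8 V.
R_E = V_E / I_E = 0.8 / 1.5 = 0.533 kΩ.

R_E ≈ 0.53 kΩ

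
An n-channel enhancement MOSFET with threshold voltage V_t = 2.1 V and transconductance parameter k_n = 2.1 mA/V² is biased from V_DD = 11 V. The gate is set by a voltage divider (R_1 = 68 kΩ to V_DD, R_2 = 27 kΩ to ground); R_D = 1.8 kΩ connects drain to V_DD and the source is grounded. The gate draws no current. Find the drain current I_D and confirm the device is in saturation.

I_D ≈ 1.1 mA

V_G = V_DD·R_2/(R_1+R_2) = 11×27/95 = 3.13 V. With the source grounded, V_GS = V_G = 3.13 V.
Assume saturation: I_D = (k_n/2)(V_GS − V_t)² = (2.1/2)×(3.13 − 2.1)² = 1.05×1.03² = 1.11 mA.
V_DS = V_DD − I_D·R_D = 11 − 1.11×1.8 = 9.01 V.
Saturation requires V_DS ≥ V_GS − V_t = 1.03 V; 9.01 ≥ 1.03 ✓.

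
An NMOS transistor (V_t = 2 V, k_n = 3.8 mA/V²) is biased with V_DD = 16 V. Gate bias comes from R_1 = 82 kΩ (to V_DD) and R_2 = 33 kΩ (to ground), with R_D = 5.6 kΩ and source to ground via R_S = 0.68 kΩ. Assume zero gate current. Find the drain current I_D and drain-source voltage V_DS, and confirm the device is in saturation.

V_G = V_DD·R_2/(R_1+R_2) = 16×33/115 = 4.59 V.
Assume saturation: I_D = (k_n/2)(V_GS − V_t)² with V_GS = V_G − I_D·R_S = 4.59 − 0.68·I_D.
Substituting gives 0.879·I_D² − 7.7·I_D + 12.8 = 0, with roots I_D = 2.22 or 6.54 mA.
The root I_D = 6.54 mA gives V_GS = 0.145 V ≤ V_t, so take I_D = 2.22 mA.
Then V_GS = 3.08 V and V_DS = V_DD − I_D(R_D+R_S) = 16 − 2.22×6.28 = 2.05 V.
Saturation requires V_DS ≥ V_GS − V_t = 1.08 V; 2.05 ≥ 1.08 ✓.

I_D ≈ 2.2 mA, V_DS ≈ 2.1 V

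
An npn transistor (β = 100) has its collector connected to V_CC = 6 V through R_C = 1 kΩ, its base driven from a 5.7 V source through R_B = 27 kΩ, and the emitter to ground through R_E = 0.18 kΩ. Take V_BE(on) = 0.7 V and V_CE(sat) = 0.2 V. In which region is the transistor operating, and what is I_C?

saturation; I_C ≈ 4.9 mA

Assume active: I_B = (5.7 − 0.7)/(27 + 101×0.18) = 0.111 mA, I_C = β·I_B = 11.1 mA.
Then V_CE = 6 − 11.1×1 − 11.2×0.18 = -7.08 V < 0.2 V — the active assumption fails.
Re-solve with V_CE = 0.2 V. KCL at the emitter: V_E/R_E = (V_BB−0.7−V_E)/R_B + (V_CC−0.2−V_E)/R_C, giving V_E = 0.908 V.
I_C = (V_CC − 0.2 − V_E)/R_C = (5.8 − 0.908)/1 = 4.89 mA.
Check: I_B = (5 − 0.908)/27 = 0.152 mA, and β·I_B = 15.2 mA > I_C, confirming saturation.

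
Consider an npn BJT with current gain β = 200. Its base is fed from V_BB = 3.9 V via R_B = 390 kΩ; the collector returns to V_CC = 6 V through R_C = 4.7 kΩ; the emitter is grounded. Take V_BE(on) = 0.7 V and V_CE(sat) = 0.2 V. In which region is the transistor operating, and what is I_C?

saturation; I_C ≈ 1.2 mA

Assume active: I_B = (3.9 − 0.7)/390 = 0.00821 mA, giving I_C = β·I_B = 1.64 mA.
But then V_CE = 6 − 1.64×4.7 = -1.71 V < V_CE(sat) = 0.2 V — impossible in the active region.
So the transistor is saturated. With V_CE = 0.2 V, I_C = (V_CC − 0.2)/R_C = 5.8/4.7 = 1.23 mA.
Check: β·I_B = 1.64 mA > I_C = 1.23 mA, confirming saturation.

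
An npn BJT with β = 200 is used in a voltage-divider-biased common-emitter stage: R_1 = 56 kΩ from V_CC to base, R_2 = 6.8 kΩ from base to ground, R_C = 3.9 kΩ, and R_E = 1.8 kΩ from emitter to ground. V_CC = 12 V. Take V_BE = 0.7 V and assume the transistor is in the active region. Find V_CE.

V_CE ≈ 10 V

Thevenize the base divider: V_Th = V_CC·R_2/(R_1+R_2) = 12×6.8/62.8 = 1.3 V, R_Th = R_1‖R_2 = 6.06 kΩ.
Base-emitter loop: V_Th = I_B·R_Th + V_BE + (β+1)I_B·R_E, so I_B = (1.3 − 0.7) / (6.06 + 201×1.8) = 0.00163 mA.
I_C = β·I_B = 200×0.00163 = 0.326 mA, and I_E = (β+1)I_B = 0.327 mA.
V_CE = V_CC − I_C·R_C − I_E·R_E = 12 − 0.326×3.9 − 0.327×1.8 = 10.1 V.
V_CE = 10.1 V > 0.2 V confirms active-region operation.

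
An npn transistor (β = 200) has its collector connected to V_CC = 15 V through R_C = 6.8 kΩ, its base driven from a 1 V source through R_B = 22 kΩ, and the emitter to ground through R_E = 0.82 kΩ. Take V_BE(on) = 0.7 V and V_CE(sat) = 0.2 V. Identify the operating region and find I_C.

active; I_C ≈ 0.32 mA

Assume active. Base-emitter loop: I_B = (V_BB − V_BE)/(R_B + (β+1)R_E) = (1 − 0.7)/(22 + 201×0.82) = 0.00161 mA.
I_C = β·I_B = 200×0.00161 = 0.321 mA.
V_CE = V_CC − I_C·R_C − I_E·R_E = 15 − 0.321×6.8 − 0.323×0.82 = 12.6 V > V_CE(sat), so the active-region assumption holds.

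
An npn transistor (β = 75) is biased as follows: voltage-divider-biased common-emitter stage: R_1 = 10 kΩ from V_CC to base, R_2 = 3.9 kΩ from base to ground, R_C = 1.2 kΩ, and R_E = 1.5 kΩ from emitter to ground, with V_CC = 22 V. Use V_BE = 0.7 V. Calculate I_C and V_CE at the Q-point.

Thevenize the base divider: V_Th = V_CC·R_2/(R_1+R_2) = 22×3.9/13.9 = 6.17 V, R_Th = R_1‖R_2 = 2.81 kΩ.
Base-emitter loop: V_Th = I_B·R_Th + V_BE + (β+1)I_B·R_E, so I_B = (6.17 − 0.7) / (2.81 + 76×1.5) = 0.0469 mA.
I_C = β·I_B = 75×0.0469 = 3.51 mA, and I_E = (β+1)I_B = 3.56 mA.
V_CE = V_CC − I_C·R_C − I_E·R_E = 22 − 3.51×1.2 − 3.56×1.5 = 12.4 V.
V_CE = 12.4 V > 0.2 V confirms active-region operation.

I_C ≈ 3.5 mA, V_CE ≈ 12 V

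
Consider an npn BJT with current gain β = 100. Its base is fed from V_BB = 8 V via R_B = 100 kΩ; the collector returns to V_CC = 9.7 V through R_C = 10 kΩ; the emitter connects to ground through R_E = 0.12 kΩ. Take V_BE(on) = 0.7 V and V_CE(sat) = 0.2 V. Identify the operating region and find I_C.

Assume active: I_B = (8 − 0.7)/(100 + 101×0.12) = 0.0651 mA, I_C = β·I_B = 6.51 mA.
Then V_CE = 9.7 − 6.51×10 − 6.58×0.12 = -56.2 V < 0.2 V — the active assumption fails.
Re-solve with V_CE = 0.2 V. KCL at the emitter: V_E/R_E = (V_BB−0.7−V_E)/R_B + (V_CC−0.2−V_E)/R_C, giving V_E = 0.121 V.
I_C = (V_CC − 0.2 − V_E)/R_C = (9.5 − 0.121)/10 = 0.938 mA.
Check: I_B = (7.3 − 0.121)/100 = 0.0718 mA, and β·I_B = 7.18 mA > I_C, confirming saturation.

saturation; I_C ≈ 0.94 mA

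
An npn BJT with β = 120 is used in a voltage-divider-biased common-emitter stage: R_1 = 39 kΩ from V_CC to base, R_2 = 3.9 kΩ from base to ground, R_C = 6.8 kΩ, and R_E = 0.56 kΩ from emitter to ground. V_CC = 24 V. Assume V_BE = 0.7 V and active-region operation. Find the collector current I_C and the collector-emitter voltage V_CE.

I_C ≈ 2.5 mA, V_CE ≈ 5.6 V

Thevenize the base divider: V_Th = V_CC·R_2/(R_1+R_2) = 24×3.9/42.9 = 2.18 V, R_Th = R_1‖R_2 = 3.55 kΩ.
Base-emitter loop: V_Th = I_B·R_Th + V_BE + (β+1)I_B·R_E, so I_B = (2.18 − 0.7) / (3.55 + 121×0.56) = 0.0208 mA.
I_C = β·I_B = 120×0.0208 = 2.49 mA, and I_E = (β+1)I_B = 2.51 mA.
V_CE = V_CC − I_C·R_C − I_E·R_E = 24 − 2.49×6.8 − 2.51×0.56 = 5.63 V.
V_CE = 5.63 V > 0.2 V confirms active-region operation.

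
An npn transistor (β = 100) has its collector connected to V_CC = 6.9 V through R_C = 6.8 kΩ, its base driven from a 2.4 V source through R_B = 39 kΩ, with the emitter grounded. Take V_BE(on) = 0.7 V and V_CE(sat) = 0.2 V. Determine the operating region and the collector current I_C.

Assume active: I_B = (2.4 − 0.7)/39 = 0.0436 mA, giving I_C = β·I_B = 4.36 mA.
But then V_CE = 6.9 − 4.36×6.8 = -22.7 V < V_CE(sat) = 0.2 V — impossible in the active region.
So the transistor is saturated. With V_CE = 0.2 V, I_C = (V_CC − 0.2)/R_C = 6.7/6.8 = 0.985 mA.
Check: β·I_B = 4.36 mA > I_C = 0.985 mA, confirming saturation.

saturation; I_C ≈ 0.99 mA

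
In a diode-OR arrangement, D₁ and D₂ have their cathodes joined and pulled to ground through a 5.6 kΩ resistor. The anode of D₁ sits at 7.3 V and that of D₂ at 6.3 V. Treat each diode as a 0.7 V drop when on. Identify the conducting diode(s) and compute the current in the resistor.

Only D₁ conducts; I_R ≈ 1.2 mA

Assume both conduct. Then node N would need to be at both 7.3−0.7 = 6.6 V and 6.3−0.7 = 5.6 V, which is impossible.
Assume only D₁ conducts: V_N = 7.3 − 0.7 = 6.6 V, so I_R = 6.6/5.6 = 1.18 mA.
Check D₂: its anode-to-cathode voltage is 6.3 − 6.6 = -0.3 V < 0.7 V, so it is off. The assumption is consistent.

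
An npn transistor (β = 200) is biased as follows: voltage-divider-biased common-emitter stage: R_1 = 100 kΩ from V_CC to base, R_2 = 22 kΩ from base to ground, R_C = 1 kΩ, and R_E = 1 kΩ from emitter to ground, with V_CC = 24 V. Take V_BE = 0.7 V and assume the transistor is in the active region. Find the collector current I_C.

I_C ≈ 3.3 mA

Thevenize the base divider: V_Th = V_CC·R_2/(R_1+R_2) = 24×22/122 = 4.33 V, R_Th = R_1‖R_2 = 18 kΩ.
Base-emitter loop: V_Th = I_B·R_Th + V_BE + (β+1)I_B·R_E, so I_B = (4.33 − 0.7) / (18 + 201×1) = 0.0166 mA.
I_C = β·I_B = 200×0.0166 = 3.31 mA, and I_E = (β+1)I_B = 3.33 mA.
V_CE = V_CC − I_C·R_C − I_E·R_E = 24 − 3.31×1 − 3.33×1 = 17.4 V.
V_CE = 17.4 V > 0.2 V confirms active-region operation.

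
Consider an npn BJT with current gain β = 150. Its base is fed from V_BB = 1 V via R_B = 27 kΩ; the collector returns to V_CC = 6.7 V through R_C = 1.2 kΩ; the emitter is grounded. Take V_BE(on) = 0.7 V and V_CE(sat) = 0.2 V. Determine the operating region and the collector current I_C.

active; I_C ≈ 1.7 mA

Assume active. Base-emitter loop: I_B = (V_BB − V_BE)/R_B = (1 − 0.7)/27 = 0.0111 mA.
I_C = β·I_B = 150×0.0111 = 1.67 mA.
V_CE = V_CC − I_C·R_C = 6.7 − 1.67×1.2 = 4.7 V > V_CE(sat), so the active-region assumption holds.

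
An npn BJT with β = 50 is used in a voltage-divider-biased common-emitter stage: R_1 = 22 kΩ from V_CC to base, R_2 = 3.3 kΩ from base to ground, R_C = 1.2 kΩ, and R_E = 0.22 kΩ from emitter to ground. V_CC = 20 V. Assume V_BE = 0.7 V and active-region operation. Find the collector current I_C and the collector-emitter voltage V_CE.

Thevenize the base divider: V_Th = V_CC·R_2/(R_1+R_2) = 20×3.3/25.3 = 2.61 V, R_Th = R_1‖R_2 = 2.87 kΩ.
Base-emitter loop: V_Th = I_B·R_Th + V_BE + (β+1)I_B·R_E, so I_B = (2.61 − 0.7) / (2.87 + 51×0.22) = 0.135 mA.
I_C = β·I_B = 50×0.135 = 6.77 mA, and I_E = (β+1)I_B = 6.91 mA.
V_CE = V_CC − I_C·R_C − I_E·R_E = 20 − 6.77×1.2 − 6.91×0.22 = 10.4 V.
V_CE = 10.4 V > 0.2 V confirms active-region operation.

I_C ≈ 6.8 mA, V_CE ≈ 10 V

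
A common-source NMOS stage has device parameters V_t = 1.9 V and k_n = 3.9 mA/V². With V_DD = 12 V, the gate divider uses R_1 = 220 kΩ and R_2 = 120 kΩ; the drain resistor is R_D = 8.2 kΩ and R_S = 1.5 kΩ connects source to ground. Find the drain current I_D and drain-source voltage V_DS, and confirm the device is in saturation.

I_D ≈ 1.1 mA, V_DS ≈ 1.7 V

V_G = V_DD·R_2/(R_1+R_2) = 12×120/340 = 4.24 V.
Assume saturation: I_D = (k_n/2)(V_GS − V_t)² with V_GS = V_G − I_D·R_S = 4.24 − 1.5·I_D.
Substituting gives 4.39·I_D² − 14.7·I_D + 10.6 = 0, with roots I_D = 1.06 or 2.28 mA.
The root I_D = 2.28 mA gives V_GS = 0.819 V ≤ V_t, so take I_D = 1.06 mA.
Then V_GS = 2.64 V and V_DS = V_DD − I_D(R_D+R_S) = 12 − 1.06×9.7 = 1.68 V.
Saturation requires V_DS ≥ V_GS − V_t = 0.739 V; 1.68 ≥ 0.739 ✓.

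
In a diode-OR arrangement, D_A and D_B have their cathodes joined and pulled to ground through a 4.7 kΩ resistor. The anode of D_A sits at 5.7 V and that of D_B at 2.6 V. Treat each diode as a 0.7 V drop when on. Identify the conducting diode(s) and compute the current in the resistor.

Only D_A conducts; I_R ≈ 1.1 mA

Assume both conduct. Then node N would need to be at both 5.7−0.7 = 5 V and 2.6−0.7 = 1.9 V, which is impossible.
Assume only D_A conducts: V_N = 5.7 − 0.7 = 5 V, so I_R = 5/4.7 = 1.06 mA.
Check D_B: its anode-to-cathode voltage is 2.6 − 5 = -2.4 V < 0.7 V, so it is off. The assumption is consistent.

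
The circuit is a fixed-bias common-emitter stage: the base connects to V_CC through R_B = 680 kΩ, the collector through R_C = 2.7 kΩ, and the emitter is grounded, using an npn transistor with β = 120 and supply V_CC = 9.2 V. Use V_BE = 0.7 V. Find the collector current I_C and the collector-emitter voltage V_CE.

I_C ≈ 1.5 mA, V_CE ≈ 5.1 V

Base loop: V_CC = I_B·R_B + V_BE, so I_B = (9.2 − 0.7)/680 kΩ = 0.0125 mA.
In the active region I_C = β·I_B = 120 × 0.0125 = 1.5 mA.
Collector loop: V_CE = V_CC − I_C·R_C = 9.2 − 1.5×2.7 = 5.15 V.
Since V_CE = 5.15 V > V_CE(sat) ≈ 0.2 V, the transistor is in the active region as assumed.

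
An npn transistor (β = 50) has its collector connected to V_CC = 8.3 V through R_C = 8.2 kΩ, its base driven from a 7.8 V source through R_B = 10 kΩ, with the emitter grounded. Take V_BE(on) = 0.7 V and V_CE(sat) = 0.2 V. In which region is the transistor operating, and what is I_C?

Assume active: I_B = (7.8 − 0.7)/10 = 0.71 mA, giving I_C = β·I_B = 35.5 mA.
But then V_CE = 8.3 − 35.5×8.2 = -283 V < V_CE(sat) = 0.2 V — impossible in the active region.
So the transistor is saturated. With V_CE = 0.2 V, I_C = (V_CC − 0.2)/R_C = 8.1/8.2 = 0.988 mA.
Check: β·I_B = 35.5 mA > I_C = 0.988 mA, confirming saturation.

saturation; I_C ≈ 0.99 mA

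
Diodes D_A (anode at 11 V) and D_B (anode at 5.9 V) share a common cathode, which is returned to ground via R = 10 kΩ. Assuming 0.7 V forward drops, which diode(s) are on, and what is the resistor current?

Assume both conduct. Then node N would need to be at both 11−0.7 = 10.3 V and 5.9−0.7 = 5.2 V, which is impossible.
Assume only D_A conducts: V_N = 11 − 0.7 = 10.3 V, so I_R = 10.3/10 = 1.03 mA.
Check D_B: its anode-to-cathode voltage is 5.9 − 10.3 = -4.4 V < 0.7 V, so it is off. The assumption is consistent.

Only D_A conducts; I_R ≈ 1 mA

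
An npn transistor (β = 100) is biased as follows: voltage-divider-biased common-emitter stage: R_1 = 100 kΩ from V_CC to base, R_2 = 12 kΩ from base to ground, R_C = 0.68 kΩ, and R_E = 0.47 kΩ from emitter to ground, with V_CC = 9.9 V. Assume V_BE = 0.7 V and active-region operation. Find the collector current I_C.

I_C ≈ 0.62 mA

Thevenize the base divider: V_Th = V_CC·R_2/(R_1+R_2) = 9.9×12/112 = 1.06 V, R_Th = R_1‖R_2 = 10.7 kΩ.
Base-emitter loop: V_Th = I_B·R_Th + V_BE + (β+1)I_B·R_E, so I_B = (1.06 − 0.7) / (10.7 + 101×0.47) = 0.0062 mA.
I_C = β·I_B = 100×0.0062 = 0.62 mA, and I_E = (β+1)I_B = 0.626 mA.
V_CE = V_CC − I_C·R_C − I_E·R_E = 9.9 − 0.62×0.68 − 0.626×0.47 = 9.18 V.
V_CE = 9.18 V > 0.2 V confirms active-region operation.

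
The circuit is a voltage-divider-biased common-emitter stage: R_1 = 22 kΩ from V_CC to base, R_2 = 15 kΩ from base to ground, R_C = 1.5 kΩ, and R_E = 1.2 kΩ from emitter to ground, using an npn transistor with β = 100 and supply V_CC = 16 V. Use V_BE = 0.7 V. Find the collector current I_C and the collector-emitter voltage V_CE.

Thevenize the base divider: V_Th = V_CC·R_2/(R_1+R_2) = 16×15/37 = 6.49 V, R_Th = R_1‖R_2 = 8.92 kΩ.
Base-emitter loop: V_Th = I_B·R_Th + V_BE + (β+1)I_B·R_E, so I_B = (6.49 − 0.7) / (8.92 + 101×1.2) = 0.0445 mA.
I_C = β·I_B = 100×0.0445 = 4.45 mA, and I_E = (β+1)I_B = 4.49 mA.
V_CE = V_CC − I_C·R_C − I_E·R_E = 16 − 4.45×1.5 − 4.49×1.2 = 3.94 V.
V_CE = 3.94 V > 0.2 V confirms active-region operation.

I_C ≈ 4.4 mA, V_CE ≈ 3.9 V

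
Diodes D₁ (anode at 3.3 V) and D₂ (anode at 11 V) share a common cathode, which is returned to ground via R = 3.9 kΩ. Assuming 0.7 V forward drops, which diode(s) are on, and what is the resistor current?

Only D₂ conducts; I_R ≈ 2.6 mA

Assume both conduct. Then node N would need to be at both 3.3−0.7 = 2.6 V and 11−0.7 = 10.3 V, which is impossible.
Assume only D₂ conducts: V_N = 11 − 0.7 = 10.3 V, so I_R = 10.3/3.9 = 2.64 mA.
Check D₁: its anode-to-cathode voltage is 3.3 − 10.3 = -7 V < 0.7 V, so it is off. The assumption is consistent.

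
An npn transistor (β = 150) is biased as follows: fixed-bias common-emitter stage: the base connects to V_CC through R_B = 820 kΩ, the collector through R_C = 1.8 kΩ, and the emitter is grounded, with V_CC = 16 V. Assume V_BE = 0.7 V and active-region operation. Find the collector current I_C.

Base loop: V_CC = I_B·R_B + V_BE, so I_B = (16 − 0.7)/820 kΩ = 0.0187 mA.
In the active region I_C = β·I_B = 150 × 0.0187 = 2.8 mA.
Collector loop: V_CE = V_CC − I_C·R_C = 16 − 2.8×1.8 = 11 V.
Since V_CE = 11 V > V_CE(sat) ≈ 0.2 V, the transistor is in the active region as assumed.

I_C ≈ 2.8 mA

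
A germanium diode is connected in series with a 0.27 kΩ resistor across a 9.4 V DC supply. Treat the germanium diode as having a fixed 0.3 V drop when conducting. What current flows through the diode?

I ≈ 34 mA

KVL around the loop: 9.4 = V_D + I·R = 0.3 + I × 0.27 kΩ.
So I = (9.4 − 0.3) / 0.27 kΩ = 9.1 / 0.27 = 33.7 mA.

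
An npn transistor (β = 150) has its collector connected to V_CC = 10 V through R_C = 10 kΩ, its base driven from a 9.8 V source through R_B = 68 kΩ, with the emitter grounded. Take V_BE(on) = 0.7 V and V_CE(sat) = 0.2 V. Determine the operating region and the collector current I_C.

Assume active: I_B = (9.8 − 0.7)/68 = 0.134 mA, giving I_C = β·I_B = 20.1 mA.
But then V_CE = 10 − 20.1×10 = -191 V < V_CE(sat) = 0.2 V — impossible in the active region.
So the transistor is saturated. With V_CE = 0.2 V, I_C = (V_CC − 0.2)/R_C = 9.8/10 = 0.98 mA.
Check: β·I_B = 20.1 mA > I_C = 0.98 mA, confirming saturation.

saturation; I_C ≈ 0.98 mA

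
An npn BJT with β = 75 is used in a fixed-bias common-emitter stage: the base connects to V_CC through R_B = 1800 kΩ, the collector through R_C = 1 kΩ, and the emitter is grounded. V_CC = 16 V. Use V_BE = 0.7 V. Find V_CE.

V_CE ≈ 15 V

Base loop: V_CC = I_B·R_B + V_BE, so I_B = (16 − 0.7)/1800 kΩ = 0.0085 mA.
In the active region I_C = β·I_B = 75 × 0.0085 = 0.638 mA.
Collector loop: V_CE = V_CC − I_C·R_C = 16 − 0.638×1 = 15.4 V.
Since V_CE = 15.4 V > V_CE(sat) ≈ 0.2 V, the transistor is in the active region as assumed.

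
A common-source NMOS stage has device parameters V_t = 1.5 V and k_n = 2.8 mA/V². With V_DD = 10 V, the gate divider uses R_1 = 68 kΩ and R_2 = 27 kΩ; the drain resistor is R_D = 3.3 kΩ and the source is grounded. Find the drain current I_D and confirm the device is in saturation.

V_G = V_DD·R_2/(R_1+R_2) = 10×27/95 = 2.84 V. With the source grounded, V_GS = V_G = 2.84 V.
Assume saturation: I_D = (k_n/2)(V_GS − V_t)² = (2.8/2)×(2.84 − 1.5)² = 1.4×1.34² = 2.52 mA.
V_DS = V_DD − I_D·R_D = 10 − 2.52×3.3 = 1.68 V.
Saturation requires V_DS ≥ V_GS − V_t = 1.34 V; 1.68 ≥ 1.34 ✓.

I_D ≈ 2.5 mA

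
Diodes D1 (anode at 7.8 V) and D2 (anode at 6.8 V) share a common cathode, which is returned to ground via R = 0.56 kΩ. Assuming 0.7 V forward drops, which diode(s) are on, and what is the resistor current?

Only D1 conducts; I_R ≈ 13 mA

Assume both conduct. Then node N would need to be at both 7.8−0.7 = 7.1 V and 6.8−0.7 = 6.1 V, which is impossible.
Assume only D1 conducts: V_N = 7.8 − 0.7 = 7.1 V, so I_R = 7.1/0.56 = 12.7 mA.
Check D2: its anode-to-cathode voltage is 6.8 − 7.1 = -0.3 V < 0.7 V, so it is off. The assumption is consistent.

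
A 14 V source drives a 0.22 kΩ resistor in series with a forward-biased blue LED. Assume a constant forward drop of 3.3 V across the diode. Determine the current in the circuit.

KVL around the loop: 14 = V_D + I·R = 3.3 + I × 0.22 kΩ.
So I = (14 − 3.3) / 0.22 kΩ = 10.7 / 0.22 = 48.6 mA.

I ≈ 49 mA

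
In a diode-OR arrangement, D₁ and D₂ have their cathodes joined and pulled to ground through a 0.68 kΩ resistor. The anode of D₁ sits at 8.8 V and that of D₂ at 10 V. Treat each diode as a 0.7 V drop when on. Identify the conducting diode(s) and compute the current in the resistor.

Assume both conduct. Then node N would need to be at both 8.8−0.7 = 8.1 V and 10−0.7 = 9.3 V, which is impossible.
Assume only D₂ conducts: V_N = 10 − 0.7 = 9.3 V, so I_R = 9.3/0.68 = 13.7 mA.
Check D₁: its anode-to-cathode voltage is 8.8 − 9.3 = -0.5 V < 0.7 V, so it is off. The assumption is consistent.

Only D₂ conducts; I_R ≈ 14 mA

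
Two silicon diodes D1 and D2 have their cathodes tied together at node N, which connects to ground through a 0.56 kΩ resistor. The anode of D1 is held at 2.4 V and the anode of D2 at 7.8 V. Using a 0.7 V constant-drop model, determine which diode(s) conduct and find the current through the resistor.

Assume both conduct. Then node N would need to be at both 2.4−0.7 = 1.7 V and 7.8−0.7 = 7.1 V, which is impossible.
Assume only D2 conducts: V_N = 7.8 − 0.7 = 7.1 V, so I_R = 7.1/0.56 = 12.7 mA.
Check D1: its anode-to-cathode voltage is 2.4 − 7.1 = -4.7 V < 0.7 V, so it is off. The assumption is consistent.

Only D2 conducts; I_R ≈ 13 mA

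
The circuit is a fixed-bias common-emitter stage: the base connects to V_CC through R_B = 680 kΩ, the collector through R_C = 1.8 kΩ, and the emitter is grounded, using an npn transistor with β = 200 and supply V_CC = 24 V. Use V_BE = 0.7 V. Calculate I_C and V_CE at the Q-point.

Base loop: V_CC = I_B·R_B + V_BE, so I_B = (24 − 0.7)/680 kΩ = 0.0343 mA.
In the active region I_C = β·I_B = 200 × 0.0343 = 6.85 mA.
Collector loop: V_CE = V_CC − I_C·R_C = 24 − 6.85×1.8 = 11.7 V.
Since V_CE = 11.7 V > V_CE(sat) ≈ 0.2 V, the transistor is in the active region as assumed.

I_C ≈ 6.9 mA, V_CE ≈ 12 V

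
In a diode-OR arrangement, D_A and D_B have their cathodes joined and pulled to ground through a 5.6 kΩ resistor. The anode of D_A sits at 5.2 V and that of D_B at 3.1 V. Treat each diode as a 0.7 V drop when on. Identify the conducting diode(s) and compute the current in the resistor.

Assume both conduct. Then node N would need to be at both 5.2−0.7 = 4.5 V and 3.1−0.7 = 2.4 V, which is impossible.
Assume only D_A conducts: V_N = 5.2 − 0.7 = 4.5 V, so I_R = 4.5/5.6 = 0.804 mA.
Check D_B: its anode-to-cathode voltage is 3.1 − 4.5 = -1.4 V < 0.7 V, so it is off. The assumption is consistent.

Only D_A conducts; I_R ≈ 0.8 mA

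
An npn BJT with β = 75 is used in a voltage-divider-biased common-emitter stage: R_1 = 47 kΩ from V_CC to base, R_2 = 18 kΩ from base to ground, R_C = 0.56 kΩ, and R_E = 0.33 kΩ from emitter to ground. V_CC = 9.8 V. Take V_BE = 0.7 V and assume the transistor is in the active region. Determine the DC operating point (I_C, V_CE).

Thevenize the base divider: V_Th = V_CC·R_2/(R_1+R_2) = 9.8×18/65 = 2.71 V, R_Th = R_1‖R_2 = 13 kΩ.
Base-emitter loop: V_Th = I_B·R_Th + V_BE + (β+1)I_B·R_E, so I_B = (2.71 − 0.7) / (13 + 76×0.33) = 0.0529 mA.
I_C = β·I_B = 75×0.0529 = 3.96 mA, and I_E = (β+1)I_B = 4.02 mA.
V_CE = V_CC − I_C·R_C − I_E·R_E = 9.8 − 3.96×0.56 − 4.02×0.33 = 6.25 V.
V_CE = 6.25 V > 0.2 V confirms active-region operation.

I_C ≈ 4 mA, V_CE ≈ 6.3 V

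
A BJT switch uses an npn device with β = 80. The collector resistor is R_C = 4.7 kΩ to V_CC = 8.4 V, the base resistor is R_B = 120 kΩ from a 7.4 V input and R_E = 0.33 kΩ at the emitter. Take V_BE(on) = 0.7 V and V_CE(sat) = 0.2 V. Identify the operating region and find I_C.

saturation; I_C ≈ 1.6 mA

Assume active: I_B = (7.4 − 0.7)/(120 + 81×0.33) = 0.0457 mA, I_C = β·I_B = 3.65 mA.
Then V_CE = 8.4 − 3.65×4.7 − 3.7×0.33 = -9.99 V < 0.2 V — the active assumption fails.
Re-solve with V_CE = 0.2 V. KCL at the emitter: V_E/R_E = (V_BB−0.7−V_E)/R_B + (V_CC−0.2−V_E)/R_C, giving V_E = 0.554 V.
I_C = (V_CC − 0.2 − V_E)/R_C = (8.2 − 0.554)/4.7 = 1.63 mA.
Check: I_B = (6.7 − 0.554)/120 = 0.0512 mA, and β·I_B = 4.1 mA > I_C, confirming saturation.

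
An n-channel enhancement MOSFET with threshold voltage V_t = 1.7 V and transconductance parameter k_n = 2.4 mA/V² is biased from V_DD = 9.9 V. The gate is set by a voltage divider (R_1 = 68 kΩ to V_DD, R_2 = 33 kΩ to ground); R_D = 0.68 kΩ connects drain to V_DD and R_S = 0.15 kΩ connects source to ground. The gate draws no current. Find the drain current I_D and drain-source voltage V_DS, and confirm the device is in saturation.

I_D ≈ 1.9 mA, V_DS ≈ 8.3 V

V_G = V_DD·R_2/(R_1+R_2) = 9.9×33/101 = 3.23 V.
Assume saturation: I_D = (k_n/2)(V_GS − V_t)² with V_GS = V_G − I_D·R_S = 3.23 − 0.15·I_D.
Substituting gives 0.027·I_D² − 1.55·I_D + 2.83 = 0, with roots I_D = 1.88 or 55.6 mA.
The root I_D = 55.6 mA gives V_GS = -5.11 V ≤ V_t, so take I_D = 1.88 mA.
Then V_GS = 2.95 V and V_DS = V_DD − I_D(R_D+R_S) = 9.9 − 1.88×0.83 = 8.34 V.
Saturation requires V_DS ≥ V_GS − V_t = 1.25 V; 8.34 ≥ 1.25 ✓.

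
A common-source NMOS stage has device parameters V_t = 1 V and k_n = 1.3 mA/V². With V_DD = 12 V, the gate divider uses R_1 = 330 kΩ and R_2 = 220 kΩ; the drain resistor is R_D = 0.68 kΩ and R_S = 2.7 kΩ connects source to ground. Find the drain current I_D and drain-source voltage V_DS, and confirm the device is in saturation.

V_G = V_DD·R_2/(R_1+R_2) = 12×220/550 = 4.8 V.
Assume saturation: I_D = (k_n/2)(V_GS − V_t)² with V_GS = V_G − I_D·R_S = 4.8 − 2.7·I_D.
Substituting gives 4.74·I_D² − 14.3·I_D + 9.39 = 0, with roots I_D = 0.958 or 2.07 mA.
The root I_D = 2.07 mA gives V_GS = -0.784 V ≤ V_t, so take I_D = 0.958 mA.
Then V_GS = 2.21 V and V_DS = V_DD − I_D(R_D+R_S) = 12 − 0.958×3.38 = 8.76 V.
Saturation requires V_DS ≥ V_GS − V_t = 1.21 V; 8.76 ≥ 1.21 ✓.

I_D ≈ 0.96 mA, V_DS ≈ 8.8 V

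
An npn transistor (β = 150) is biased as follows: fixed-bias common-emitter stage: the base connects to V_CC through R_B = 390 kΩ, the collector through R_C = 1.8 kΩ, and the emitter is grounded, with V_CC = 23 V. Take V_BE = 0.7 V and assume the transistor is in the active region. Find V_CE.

V_CE ≈ 7.6 V

Base loop: V_CC = I_B·R_B + V_BE, so I_B = (23 − 0.7)/390 kΩ = 0.0572 mA.
In the active region I_C = β·I_B = 150 × 0.0572 = 8.58 mA.
Collector loop: V_CE = V_CC − I_C·R_C = 23 − 8.58×1.8 = 7.56 V.
Since V_CE = 7.56 V > V_CE(sat) ≈ 0.2 V, the transistor is in the active region as assumed.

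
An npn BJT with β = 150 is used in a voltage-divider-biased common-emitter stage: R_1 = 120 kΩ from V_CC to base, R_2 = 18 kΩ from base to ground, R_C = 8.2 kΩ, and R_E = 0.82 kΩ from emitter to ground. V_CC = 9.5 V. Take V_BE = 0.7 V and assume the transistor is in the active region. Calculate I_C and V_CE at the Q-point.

I_C ≈ 0.58 mA, V_CE ≈ 4.3 V

Thevenize the base divider: V_Th = V_CC·R_2/(R_1+R_2) = 9.5×18/138 = 1.24 V, R_Th = R_1‖R_2 = 15.7 kΩ.
Base-emitter loop: V_Th = I_B·R_Th + V_BE + (β+1)I_B·R_E, so I_B = (1.24 − 0.7) / (15.7 + 151×0.82) = 0.00387 mA.
I_C = β·I_B = 150×0.00387 = 0.58 mA, and I_E = (β+1)I_B = 0.584 mA.
V_CE = V_CC − I_C·R_C − I_E·R_E = 9.5 − 0.58×8.2 − 0.584×0.82 = 4.27 V.
V_CE = 4.27 V > 0.2 V confirms active-region operation.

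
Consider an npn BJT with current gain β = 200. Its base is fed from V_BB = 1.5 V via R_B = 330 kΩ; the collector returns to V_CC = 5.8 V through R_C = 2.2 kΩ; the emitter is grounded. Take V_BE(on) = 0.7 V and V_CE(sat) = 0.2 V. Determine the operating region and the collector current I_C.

Assume active. Base-emitter loop: I_B = (V_BB − V_BE)/R_B = (1.5 − 0.7)/330 = 0.00242 mA.
I_C = β·I_B = 200×0.00242 = 0.485 mA.
V_CE = V_CC − I_C·R_C = 5.8 − 0.485×2.2 = 4.73 V > V_CE(sat), so the active-region assumption holds.

active; I_C ≈ 0.48 mA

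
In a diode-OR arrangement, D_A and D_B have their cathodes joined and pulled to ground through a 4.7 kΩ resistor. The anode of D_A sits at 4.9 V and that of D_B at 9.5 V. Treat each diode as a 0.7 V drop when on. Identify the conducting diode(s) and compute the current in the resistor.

Assume both conduct. Then node N would need to be at both 4.9−0.7 = 4.2 V and 9.5−0.7 = 8.8 V, which is impossible.
Assume only D_B conducts: V_N = 9.5 − 0.7 = 8.8 V, so I_R = 8.8/4.7 = 1.87 mA.
Check D_A: its anode-to-cathode voltage is 4.9 − 8.8 = -3.9 V < 0.7 V, so it is off. The assumption is consistent.

Only D_B conducts; I_R ≈ 1.9 mA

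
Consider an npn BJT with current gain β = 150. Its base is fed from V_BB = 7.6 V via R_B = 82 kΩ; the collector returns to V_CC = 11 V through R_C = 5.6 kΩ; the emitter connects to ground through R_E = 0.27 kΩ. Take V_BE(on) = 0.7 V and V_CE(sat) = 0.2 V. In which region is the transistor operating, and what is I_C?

Assume active: I_B = (7.6 − 0.7)/(82 + 151×0.27) = 0.0562 mA, I_C = β·I_B = 8.43 mA.
Then V_CE = 11 − 8.43×5.6 − 8.49×0.27 = -38.5 V < 0.2 V — the active assumption fails.
Re-solve with V_CE = 0.2 V. KCL at the emitter: V_E/R_E = (V_BB−0.7−V_E)/R_B + (V_CC−0.2−V_E)/R_C, giving V_E = 0.517 V.
I_C = (V_CC − 0.2 − V_E)/R_C = (10.8 − 0.517)/5.6 = 1.84 mA.
Check: I_B = (6.9 − 0.517)/82 = 0.0778 mA, and β·I_B = 11.7 mA > I_C, confirming saturation.

saturation; I_C ≈ 1.8 mA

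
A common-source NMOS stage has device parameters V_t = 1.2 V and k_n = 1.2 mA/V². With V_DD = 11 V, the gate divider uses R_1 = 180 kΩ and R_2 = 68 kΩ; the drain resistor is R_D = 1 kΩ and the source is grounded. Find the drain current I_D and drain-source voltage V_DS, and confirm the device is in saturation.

V_G = V_DD·R_2/(R_1+R_2) = 11×68/248 = 3.02 V. With the source grounded, V_GS = V_G = 3.02 V.
Assume saturation: I_D = (k_n/2)(V_GS − V_t)² = (1.2/2)×(3.02 − 1.2)² = 0.6×1.82² = 1.98 mA.
V_DS = V_DD − I_D·R_D = 11 − 1.98×1 = 9.02 V.
Saturation requires V_DS ≥ V_GS − V_t = 1.82 V; 9.02 ≥ 1.82 ✓.

I_D ≈ 2 mA, V_DS ≈ 9 V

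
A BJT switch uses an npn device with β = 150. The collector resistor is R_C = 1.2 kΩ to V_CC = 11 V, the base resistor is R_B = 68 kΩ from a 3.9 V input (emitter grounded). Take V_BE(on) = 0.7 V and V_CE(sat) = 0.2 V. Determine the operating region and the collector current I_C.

active; I_C ≈ 7.1 mA

Assume active. Base-emitter loop: I_B = (V_BB − V_BE)/R_B = (3.9 − 0.7)/68 = 0.0471 mA.
I_C = β·I_B = 150×0.0471 = 7.06 mA.
V_CE = V_CC − I_C·R_C = 11 − 7.06×1.2 = 2.53 V > V_CE(sat), so the active-region assumption holds.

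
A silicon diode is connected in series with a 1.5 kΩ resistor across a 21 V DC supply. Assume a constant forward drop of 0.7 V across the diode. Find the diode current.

KVL around the loop: 21 = V_D + I·R = 0.7 + I × 1.5 kΩ.
So I = (21 − 0.7) / 1.5 kΩ = 20.3 / 1.5 = 13.5 mA.

I ≈ 14 mA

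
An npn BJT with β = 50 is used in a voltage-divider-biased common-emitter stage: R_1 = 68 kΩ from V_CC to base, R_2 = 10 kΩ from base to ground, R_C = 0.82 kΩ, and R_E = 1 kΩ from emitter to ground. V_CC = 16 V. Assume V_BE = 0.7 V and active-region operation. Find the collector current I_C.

I_C ≈ 1.1 mA

Thevenize the base divider: V_Th = V_CC·R_2/(R_1+R_2) = 16×10/78 = 2.05 V, R_Th = R_1‖R_2 = 8.72 kΩ.
Base-emitter loop: V_Th = I_B·R_Th + V_BE + (β+1)I_B·R_E, so I_B = (2.05 − 0.7) / (8.72 + 51×1) = 0.0226 mA.
I_C = β·I_B = 50×0.0226 = 1.13 mA, and I_E = (β+1)I_B = 1.15 mA.
V_CE = V_CC − I_C·R_C − I_E·R_E = 16 − 1.13×0.82 − 1.15×1 = 13.9 V.
V_CE = 13.9 V > 0.2 V confirms active-region operation.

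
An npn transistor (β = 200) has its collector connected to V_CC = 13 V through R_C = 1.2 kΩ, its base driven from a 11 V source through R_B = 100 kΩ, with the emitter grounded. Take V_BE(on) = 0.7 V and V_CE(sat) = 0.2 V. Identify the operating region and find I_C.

Assume active: I_B = (11 − 0.7)/100 = 0.103 mA, giving I_C = β·I_B = 20.6 mA.
But then V_CE = 13 − 20.6×1.2 = -11.7 V < V_CE(sat) = 0.2 V — impossible in the active region.
So the transistor is saturated. With V_CE = 0.2 V, I_C = (V_CC − 0.2)/R_C = 12.8/1.2 = 10.7 mA.
Check: β·I_B = 20.6 mA > I_C = 10.7 mA, confirming saturation.

saturation; I_C ≈ 11 mA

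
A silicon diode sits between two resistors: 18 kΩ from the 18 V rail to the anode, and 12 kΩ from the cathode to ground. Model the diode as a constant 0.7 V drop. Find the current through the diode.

I ≈ 0.58 mA

The two resistors are in series with the diode, so KVL gives 18 = I·18 + 0.7 + I·12.
I = (18 − 0.7) / (18 + 12) kΩ = 17.3 / 30 = 0.577 mA.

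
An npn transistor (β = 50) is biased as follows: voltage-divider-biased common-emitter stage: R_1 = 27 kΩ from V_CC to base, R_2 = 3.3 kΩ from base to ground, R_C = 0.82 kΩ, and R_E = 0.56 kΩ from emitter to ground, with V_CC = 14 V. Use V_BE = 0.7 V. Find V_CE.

V_CE ≈ 12 V

Thevenize the base divider: V_Th = V_CC·R_2/(R_1+R_2) = 14×3.3/30.3 = 1.52 V, R_Th = R_1‖R_2 = 2.94 kΩ.
Base-emitter loop: V_Th = I_B·R_Th + V_BE + (β+1)I_B·R_E, so I_B = (1.52 − 0.7) / (2.94 + 51×0.56) = 0.0262 mA.
I_C = β·I_B = 50×0.0262 = 1.31 mA, and I_E = (β+1)I_B = 1.34 mA.
V_CE = V_CC − I_C·R_C − I_E·R_E = 14 − 1.31×0.82 − 1.34×0.56 = 12.2 V.
V_CE = 12.2 V > 0.2 V confirms active-region operation.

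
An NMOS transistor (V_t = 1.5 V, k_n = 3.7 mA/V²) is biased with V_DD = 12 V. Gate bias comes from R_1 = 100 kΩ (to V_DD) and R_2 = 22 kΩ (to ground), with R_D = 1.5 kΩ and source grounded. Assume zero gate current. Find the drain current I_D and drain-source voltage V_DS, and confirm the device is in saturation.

V_G = V_DD·R_2/(R_1+R_2) = 12×22/122 = 2.16 V. With the source grounded, V_GS = V_G = 2.16 V.
Assume saturation: I_D = (k_n/2)(V_GS − V_t)² = (3.7/2)×(2.16 − 1.5)² = 1.85×0.664² = 0.815 mA.
V_DS = V_DD − I_D·R_D = 12 − 0.815×1.5 = 10.8 V.
Saturation requires V_DS ≥ V_GS − V_t = 0.664 V; 10.8 ≥ 0.664 ✓.

I_D ≈ 0.82 mA, V_DS ≈ 11 V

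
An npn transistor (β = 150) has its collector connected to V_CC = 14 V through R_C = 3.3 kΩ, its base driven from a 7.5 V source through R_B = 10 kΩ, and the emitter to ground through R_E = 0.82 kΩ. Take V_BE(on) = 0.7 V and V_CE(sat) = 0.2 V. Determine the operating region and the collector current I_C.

Assume active: I_B = (7.5 − 0.7)/(10 + 151×0.82) = 0.0508 mA, I_C = β·I_B = 7.62 mA.
Then V_CE = 14 − 7.62×3.3 − 7.67×0.82 = -17.4 V < 0.2 V — the active assumption fails.
Re-solve with V_CE = 0.2 V. KCL at the emitter: V_E/R_E = (V_BB−0.7−V_E)/R_B + (V_CC−0.2−V_E)/R_C, giving V_E = 3 V.
I_C = (V_CC − 0.2 − V_E)/R_C = (13.8 − 3)/3.3 = 3.27 mA.
Check: I_B = (6.8 − 3)/10 = 0.38 mA, and β·I_B = 57.1 mA > I_C, confirming saturation.

saturation; I_C ≈ 3.3 mA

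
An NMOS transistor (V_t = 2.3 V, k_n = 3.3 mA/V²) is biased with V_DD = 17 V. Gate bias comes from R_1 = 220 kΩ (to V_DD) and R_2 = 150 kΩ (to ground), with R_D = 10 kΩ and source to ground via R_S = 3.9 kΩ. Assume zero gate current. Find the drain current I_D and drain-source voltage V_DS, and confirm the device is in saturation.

V_G = V_DD·R_2/(R_1+R_2) = 17×150/370 = 6.89 V.
Assume saturation: I_D = (k_n/2)(V_GS − V_t)² with V_GS = V_G − I_D·R_S = 6.89 − 3.9·I_D.
Substituting gives 25.1·I_D² − 60.1·I_D + 34.8 = 0, with roots I_D = 0.98 or 1.41 mA.
The root I_D = 1.41 mA gives V_GS = 1.37 V ≤ V_t, so take I_D = 0.98 mA.
Then V_GS = 3.07 V and V_DS = V_DD − I_D(R_D+R_S) = 17 − 0.98×13.9 = 3.38 V.
Saturation requires V_DS ≥ V_GS − V_t = 0.771 V; 3.38 ≥ 0.771 ✓.

I_D ≈ 0.98 mA, V_DS ≈ 3.4 V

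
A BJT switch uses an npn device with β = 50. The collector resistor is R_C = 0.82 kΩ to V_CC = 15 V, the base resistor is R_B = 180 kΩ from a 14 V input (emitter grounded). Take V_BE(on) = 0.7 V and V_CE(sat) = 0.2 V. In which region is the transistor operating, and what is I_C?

Assume active. Base-emitter loop: I_B = (V_BB − V_BE)/R_B = (14 − 0.7)/180 = 0.0739 mA.
I_C = β·I_B = 50×0.0739 = 3.69 mA.
V_CE = V_CC − I_C·R_C = 15 − 3.69×0.82 = 12 V > V_CE(sat), so the active-region assumption holds.

active; I_C ≈ 3.7 mA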